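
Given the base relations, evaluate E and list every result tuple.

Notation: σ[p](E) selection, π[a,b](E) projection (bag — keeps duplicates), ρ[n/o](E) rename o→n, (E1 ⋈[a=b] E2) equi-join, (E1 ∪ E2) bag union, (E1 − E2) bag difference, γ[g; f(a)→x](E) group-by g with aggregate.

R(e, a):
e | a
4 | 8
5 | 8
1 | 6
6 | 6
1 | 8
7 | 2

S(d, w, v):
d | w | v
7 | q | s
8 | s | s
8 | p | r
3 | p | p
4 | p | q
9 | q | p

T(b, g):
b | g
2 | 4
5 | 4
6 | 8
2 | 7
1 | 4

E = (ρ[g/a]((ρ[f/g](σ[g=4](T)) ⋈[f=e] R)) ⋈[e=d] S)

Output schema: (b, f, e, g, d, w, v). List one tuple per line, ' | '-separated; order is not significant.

Stepwise |·|:
  T → 5
  σ[g=4](T) → 3
  ρ[f/g](σ[g=4](T)) → 3
  R → 6
  (ρ[f/g](σ[g=4](T)) ⋈[f=e] R) → 3
  ρ[g/a]((ρ[f/g](σ[g=4](T)) ⋈[f=e] R)) → 3
  S → 6
  (ρ[g/a]((ρ[f/g](σ[g=4](T)) ⋈[f=e] R)) ⋈[e=d] S) → 3

== RESULT ==
b | f | e | g | d | w | v
1 | 4 | 4 | 8 | 4 | p | q
2 | 4 | 4 | 8 | 4 | p | q
5 | 4 | 4 | 8 | 4 | p | q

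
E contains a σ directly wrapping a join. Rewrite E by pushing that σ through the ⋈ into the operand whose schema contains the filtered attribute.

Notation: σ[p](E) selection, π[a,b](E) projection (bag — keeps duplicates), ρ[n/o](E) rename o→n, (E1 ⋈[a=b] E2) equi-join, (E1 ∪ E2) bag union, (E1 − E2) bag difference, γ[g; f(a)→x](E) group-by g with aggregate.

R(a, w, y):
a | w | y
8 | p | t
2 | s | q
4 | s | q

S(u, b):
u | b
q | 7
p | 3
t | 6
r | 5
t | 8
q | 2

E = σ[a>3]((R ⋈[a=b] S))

σ filters on a, owned by the left side.
E' = (σ[a>3](R) ⋈[a=b] S)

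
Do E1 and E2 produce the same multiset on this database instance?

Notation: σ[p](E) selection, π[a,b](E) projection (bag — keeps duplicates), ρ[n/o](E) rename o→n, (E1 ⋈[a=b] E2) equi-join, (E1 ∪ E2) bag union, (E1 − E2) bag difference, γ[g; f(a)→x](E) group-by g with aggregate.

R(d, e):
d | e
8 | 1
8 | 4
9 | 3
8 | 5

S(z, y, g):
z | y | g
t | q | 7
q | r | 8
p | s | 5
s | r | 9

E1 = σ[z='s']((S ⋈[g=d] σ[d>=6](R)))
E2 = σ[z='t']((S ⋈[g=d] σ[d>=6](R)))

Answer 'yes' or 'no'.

E1 stepwise |·|:
  S → 4
  R → 4
  σ[d>=6](R) → 4
  (S ⋈[g=d] σ[d>=6](R)) → 4
  σ[z='s']((S ⋈[g=d] σ[d>=6](R))) → 1
E2 stepwise |·|:
  S → 4
  R → 4
  σ[d>=6](R) → 4
  (S ⋈[g=d] σ[d>=6](R)) → 4
  σ[z='t']((S ⋈[g=d] σ[d>=6](R))) → 0

E1 result:
z | y | g | d | e
s | r | 9 | 9 | 3
E2 result:
z | y | g | d | e
(0 rows)
Witness: ('s', 'r', 9, 9, 3) appears 1× in E1 but 0× in E2.

no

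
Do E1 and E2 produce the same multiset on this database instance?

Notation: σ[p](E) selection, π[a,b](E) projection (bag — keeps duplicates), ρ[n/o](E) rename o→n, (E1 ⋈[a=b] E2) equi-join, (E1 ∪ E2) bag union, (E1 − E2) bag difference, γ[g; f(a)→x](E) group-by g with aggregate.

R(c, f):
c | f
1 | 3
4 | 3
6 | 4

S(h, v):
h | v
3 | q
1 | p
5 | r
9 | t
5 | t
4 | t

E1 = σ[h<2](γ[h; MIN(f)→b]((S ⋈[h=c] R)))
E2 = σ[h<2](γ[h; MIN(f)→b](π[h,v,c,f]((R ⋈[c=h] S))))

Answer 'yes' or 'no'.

E1 row counts bottom-up:
  S → 6
  R → 3
  (S ⋈[h=c] R) → 2
  γ[h; MIN(f)→b]((S ⋈[h=c] R)) → 2
  σ[h<2](γ[h; MIN(f)→b]((S ⋈[h=c] R))) → 1
E2 row counts bottom-up:
  R → 3
  S → 6
  (R ⋈[c=h] S) → 2
  π[h,v,c,f]((R ⋈[c=h] S)) → 2
  γ[h; MIN(f)→b](π[h,v,c,f]((R ⋈[c=h] S))) → 2
  σ[h<2](γ[h; MIN(f)→b](π[h,v,c,f]((R ⋈[c=h] S)))) → 1

E1 and E2 produce the same multiset:
h | b
1 | 3

yes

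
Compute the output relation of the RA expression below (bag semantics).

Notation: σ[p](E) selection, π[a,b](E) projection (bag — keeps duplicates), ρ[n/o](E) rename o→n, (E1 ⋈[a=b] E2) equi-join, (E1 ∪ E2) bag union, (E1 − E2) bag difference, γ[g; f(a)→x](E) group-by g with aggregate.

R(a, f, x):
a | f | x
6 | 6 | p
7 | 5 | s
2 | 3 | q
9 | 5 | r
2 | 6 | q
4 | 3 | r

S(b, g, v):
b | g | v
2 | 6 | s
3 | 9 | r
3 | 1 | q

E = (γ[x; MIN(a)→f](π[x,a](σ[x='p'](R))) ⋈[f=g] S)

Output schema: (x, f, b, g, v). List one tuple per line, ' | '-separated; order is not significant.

Stepwise |·|:
  R → 6
  σ[x='p'](R) → 1
  π[x,a](σ[x='p'](R)) → 1
  γ[x; MIN(a)→f](π[x,a](σ[x='p'](R))) → 1
  S → 3
  (γ[x; MIN(a)→f](π[x,a](σ[x='p'](R))) ⋈[f=g] S) → 1

== RESULT ==
x | f | b | g | v
p | 6 | 2 | 6 | s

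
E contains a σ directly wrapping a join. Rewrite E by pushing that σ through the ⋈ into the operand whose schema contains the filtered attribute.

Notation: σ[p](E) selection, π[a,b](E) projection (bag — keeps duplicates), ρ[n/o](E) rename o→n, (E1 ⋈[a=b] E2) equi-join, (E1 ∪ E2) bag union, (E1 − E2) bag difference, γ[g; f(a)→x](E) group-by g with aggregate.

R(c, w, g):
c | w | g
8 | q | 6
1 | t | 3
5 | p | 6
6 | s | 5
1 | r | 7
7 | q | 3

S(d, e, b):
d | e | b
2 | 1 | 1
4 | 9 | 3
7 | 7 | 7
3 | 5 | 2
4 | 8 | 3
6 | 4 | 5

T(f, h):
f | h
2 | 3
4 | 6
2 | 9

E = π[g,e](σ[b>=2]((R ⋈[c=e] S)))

σ filters on b, owned by the right side.
E' = π[g,e]((R ⋈[c=e] σ[b>=2](S)))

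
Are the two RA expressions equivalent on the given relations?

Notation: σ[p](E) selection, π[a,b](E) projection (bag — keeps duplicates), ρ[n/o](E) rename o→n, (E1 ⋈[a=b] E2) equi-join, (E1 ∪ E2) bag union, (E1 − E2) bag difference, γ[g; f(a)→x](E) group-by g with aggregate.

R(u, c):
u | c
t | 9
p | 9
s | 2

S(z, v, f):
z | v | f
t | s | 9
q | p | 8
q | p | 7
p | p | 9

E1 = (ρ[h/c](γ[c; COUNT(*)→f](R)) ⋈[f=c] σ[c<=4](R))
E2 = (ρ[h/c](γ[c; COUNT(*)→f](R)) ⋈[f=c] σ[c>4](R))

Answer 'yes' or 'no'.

E1 subexpression sizes:
  R → 3
  γ[c; COUNT(*)→f](R) → 2
  ρ[h/c](γ[c; COUNT(*)→f](R)) → 2
  R → 3
  σ[c<=4](R) → 1
  (ρ[h/c](γ[c; COUNT(*)→f](R)) ⋈[f=c] σ[c<=4](R)) → 1
E2 subexpression sizes:
  R → 3
  γ[c; COUNT(*)→f](R) → 2
  ρ[h/c](γ[c; COUNT(*)→f](R)) → 2
  R → 3
  σ[c>4](R) → 2
  (ρ[h/c](γ[c; COUNT(*)→f](R)) ⋈[f=c] σ[c>4](R)) → 0

E1 result:
h | f | u | c
9 | 2 | s | 2
E2 result:
h | f | u | c
(0 rows)
Witness: (9, 2, 's', 2) appears 1× in E1 but 0× in E2.

no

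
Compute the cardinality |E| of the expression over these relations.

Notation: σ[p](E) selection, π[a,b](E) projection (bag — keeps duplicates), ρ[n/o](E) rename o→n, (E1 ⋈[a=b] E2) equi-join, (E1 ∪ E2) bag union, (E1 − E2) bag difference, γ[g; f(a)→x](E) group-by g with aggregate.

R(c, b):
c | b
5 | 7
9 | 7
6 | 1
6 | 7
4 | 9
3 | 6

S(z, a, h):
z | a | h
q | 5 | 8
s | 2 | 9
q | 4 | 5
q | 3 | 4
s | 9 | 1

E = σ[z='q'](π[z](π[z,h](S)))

Stepwise |·|:
  S → 5
  π[z,h](S) → 5
  π[z](π[z,h](S)) → 5
  σ[z='q'](π[z](π[z,h](S))) → 3

|E| = 3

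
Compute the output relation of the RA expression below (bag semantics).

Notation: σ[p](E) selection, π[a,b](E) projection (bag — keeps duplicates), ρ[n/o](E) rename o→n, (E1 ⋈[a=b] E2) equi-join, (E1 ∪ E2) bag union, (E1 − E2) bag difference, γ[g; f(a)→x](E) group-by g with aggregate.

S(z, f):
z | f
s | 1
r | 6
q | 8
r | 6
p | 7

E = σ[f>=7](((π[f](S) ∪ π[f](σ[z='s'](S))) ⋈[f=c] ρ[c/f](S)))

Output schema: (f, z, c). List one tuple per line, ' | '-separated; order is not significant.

Per-node cardinality:
  S → 5
  π[f](S) → 5
  S → 5
  σ[z='s'](S) → 1
  π[f](σ[z='s'](S)) → 1
  (π[f](S) ∪ π[f](σ[z='s'](S))) → 6
  S → 5
  ρ[c/f](S) → 5
  ((π[f](S) ∪ π[f](σ[z='s'](S))) ⋈[f=c] ρ[c/f](S)) → 8
  σ[f>=7](((π[f](S) ∪ π[f](σ[z='s'](S))) ⋈[f=c] ρ[c/f](S))) → 2

== RESULT ==
f | z | c
7 | p | 7
8 | q | 8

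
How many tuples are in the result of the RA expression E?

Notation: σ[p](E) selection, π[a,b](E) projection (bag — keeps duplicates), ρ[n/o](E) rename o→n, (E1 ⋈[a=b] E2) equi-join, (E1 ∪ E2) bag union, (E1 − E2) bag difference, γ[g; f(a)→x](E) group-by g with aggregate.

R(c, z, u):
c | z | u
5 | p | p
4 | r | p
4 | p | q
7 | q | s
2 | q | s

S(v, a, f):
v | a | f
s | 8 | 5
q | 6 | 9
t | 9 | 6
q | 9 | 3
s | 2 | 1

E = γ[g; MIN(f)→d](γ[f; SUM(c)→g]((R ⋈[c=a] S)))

Row counts bottom-up:
  R → 5
  S → 5
  (R ⋈[c=a] S) → 1
  γ[f; SUM(c)→g]((R ⋈[c=a] S)) → 1
  γ[g; MIN(f)→d](γ[f; SUM(c)→g]((R ⋈[c=a] S))) → 1

|E| = 1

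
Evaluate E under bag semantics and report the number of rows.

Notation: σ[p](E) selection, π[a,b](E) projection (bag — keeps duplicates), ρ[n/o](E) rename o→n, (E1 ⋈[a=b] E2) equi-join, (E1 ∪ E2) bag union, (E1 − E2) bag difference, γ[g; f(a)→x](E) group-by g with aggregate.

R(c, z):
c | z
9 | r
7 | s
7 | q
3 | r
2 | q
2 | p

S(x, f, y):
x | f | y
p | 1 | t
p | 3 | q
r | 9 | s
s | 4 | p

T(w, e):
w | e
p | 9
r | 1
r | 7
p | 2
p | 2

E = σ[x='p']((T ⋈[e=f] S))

Stepwise |·|:
  T → 5
  S → 4
  (T ⋈[e=f] S) → 2
  σ[x='p']((T ⋈[e=f] S)) → 1

|E| = 1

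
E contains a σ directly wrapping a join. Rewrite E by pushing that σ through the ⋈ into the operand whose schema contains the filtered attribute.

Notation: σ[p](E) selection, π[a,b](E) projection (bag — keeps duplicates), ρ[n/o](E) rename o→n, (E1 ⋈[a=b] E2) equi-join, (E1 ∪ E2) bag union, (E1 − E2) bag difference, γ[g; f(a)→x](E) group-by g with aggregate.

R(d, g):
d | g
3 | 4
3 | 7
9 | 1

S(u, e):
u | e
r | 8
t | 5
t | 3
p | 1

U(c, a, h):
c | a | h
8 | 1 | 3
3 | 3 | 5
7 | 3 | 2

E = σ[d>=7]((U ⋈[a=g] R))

σ filters on d, owned by the right side.
E' = (U ⋈[a=g] σ[d>=7](R))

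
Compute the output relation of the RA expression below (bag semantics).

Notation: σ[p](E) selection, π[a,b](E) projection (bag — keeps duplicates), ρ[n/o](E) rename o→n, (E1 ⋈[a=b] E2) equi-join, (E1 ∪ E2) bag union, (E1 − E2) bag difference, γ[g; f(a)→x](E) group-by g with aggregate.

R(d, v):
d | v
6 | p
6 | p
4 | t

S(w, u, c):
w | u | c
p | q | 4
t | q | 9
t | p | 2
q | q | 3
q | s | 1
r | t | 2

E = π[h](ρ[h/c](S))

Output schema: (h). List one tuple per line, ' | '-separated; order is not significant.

Subexpression sizes:
  S → 6
  ρ[h/c](S) → 6
  π[h](ρ[h/c](S)) → 6

== RESULT ==
h
1
2
2
3
4
9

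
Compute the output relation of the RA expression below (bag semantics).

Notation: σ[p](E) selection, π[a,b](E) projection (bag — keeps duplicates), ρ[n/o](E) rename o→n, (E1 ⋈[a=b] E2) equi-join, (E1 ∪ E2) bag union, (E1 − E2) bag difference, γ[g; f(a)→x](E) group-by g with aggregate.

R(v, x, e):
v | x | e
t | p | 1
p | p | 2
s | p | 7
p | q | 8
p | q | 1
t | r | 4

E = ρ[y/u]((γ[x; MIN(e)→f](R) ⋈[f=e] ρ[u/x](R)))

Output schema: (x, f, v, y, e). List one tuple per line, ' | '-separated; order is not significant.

Stepwise |·|:
  R → 6
  γ[x; MIN(e)→f](R) → 3
  R → 6
  ρ[u/x](R) → 6
  (γ[x; MIN(e)→f](R) ⋈[f=e] ρ[u/x](R)) → 5
  ρ[y/u]((γ[x; MIN(e)→f](R) ⋈[f=e] ρ[u/x](R))) → 5

== RESULT ==
x | f | v | y | e
p | 1 | p | q | 1
p | 1 | t | p | 1
q | 1 | p | q | 1
q | 1 | t | p | 1
r | 4 | t | r | 4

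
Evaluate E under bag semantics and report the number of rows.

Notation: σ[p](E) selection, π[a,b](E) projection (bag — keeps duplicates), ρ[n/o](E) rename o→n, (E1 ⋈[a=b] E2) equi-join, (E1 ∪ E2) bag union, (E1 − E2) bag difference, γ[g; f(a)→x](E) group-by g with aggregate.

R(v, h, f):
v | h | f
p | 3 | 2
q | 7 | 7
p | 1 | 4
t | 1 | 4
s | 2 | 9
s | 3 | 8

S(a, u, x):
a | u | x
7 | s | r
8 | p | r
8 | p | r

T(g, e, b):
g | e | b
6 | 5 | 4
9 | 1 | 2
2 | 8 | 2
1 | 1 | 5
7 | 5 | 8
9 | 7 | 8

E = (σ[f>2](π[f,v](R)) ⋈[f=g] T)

Subexpression sizes:
  R → 6
  π[f,v](R) → 6
  σ[f>2](π[f,v](R)) → 5
  T → 6
  (σ[f>2](π[f,v](R)) ⋈[f=g] T) → 3

|E| = 3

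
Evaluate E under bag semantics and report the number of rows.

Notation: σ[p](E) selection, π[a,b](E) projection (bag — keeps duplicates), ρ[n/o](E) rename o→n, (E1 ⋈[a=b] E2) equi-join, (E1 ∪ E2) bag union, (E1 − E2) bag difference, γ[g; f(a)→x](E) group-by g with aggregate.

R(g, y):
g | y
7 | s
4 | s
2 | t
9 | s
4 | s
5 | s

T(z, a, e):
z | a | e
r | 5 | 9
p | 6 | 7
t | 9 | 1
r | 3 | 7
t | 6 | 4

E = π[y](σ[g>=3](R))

Stepwise |·|:
  R → 6
  σ[g>=3](R) → 5
  π[y](σ[g>=3](R)) → 5

|E| = 5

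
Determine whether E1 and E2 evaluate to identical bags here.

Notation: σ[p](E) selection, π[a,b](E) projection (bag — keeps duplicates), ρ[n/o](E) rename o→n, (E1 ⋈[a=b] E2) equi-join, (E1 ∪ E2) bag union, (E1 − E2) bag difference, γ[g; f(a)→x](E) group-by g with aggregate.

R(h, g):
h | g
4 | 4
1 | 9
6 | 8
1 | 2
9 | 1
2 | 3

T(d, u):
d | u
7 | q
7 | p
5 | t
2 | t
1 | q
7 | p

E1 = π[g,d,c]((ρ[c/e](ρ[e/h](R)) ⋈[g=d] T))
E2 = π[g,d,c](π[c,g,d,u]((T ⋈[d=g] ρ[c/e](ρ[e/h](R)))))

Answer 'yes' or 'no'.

E1 subexpression sizes:
  R → 6
  ρ[e/h](R) → 6
  ρ[c/e](ρ[e/h](R)) → 6
  T → 6
  (ρ[c/e](ρ[e/h](R)) ⋈[g=d] T) → 2
  π[g,d,c]((ρ[c/e](ρ[e/h](R)) ⋈[g=d] T)) → 2
E2 subexpression sizes:
  T → 6
  R → 6
  ρ[e/h](R) → 6
  ρ[c/e](ρ[e/h](R)) → 6
  (T ⋈[d=g] ρ[c/e](ρ[e/h](R))) → 2
  π[c,g,d,u]((T ⋈[d=g] ρ[c/e](ρ[e/h](R)))) → 2
  π[g,d,c](π[c,g,d,u]((T ⋈[d=g] ρ[c/e](ρ[e/h](R))))) → 2

E1 and E2 produce the same multiset:
g | d | c
1 | 1 | 9
2 | 2 | 1

yes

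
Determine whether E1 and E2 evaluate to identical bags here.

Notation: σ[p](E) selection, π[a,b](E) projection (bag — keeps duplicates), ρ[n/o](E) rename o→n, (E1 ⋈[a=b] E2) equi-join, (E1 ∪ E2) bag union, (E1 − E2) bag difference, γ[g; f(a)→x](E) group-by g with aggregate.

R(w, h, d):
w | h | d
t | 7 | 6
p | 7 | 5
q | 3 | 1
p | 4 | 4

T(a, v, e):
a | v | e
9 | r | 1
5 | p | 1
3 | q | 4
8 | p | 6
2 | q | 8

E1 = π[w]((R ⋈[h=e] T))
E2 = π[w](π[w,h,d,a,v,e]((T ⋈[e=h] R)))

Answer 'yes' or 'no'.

E1 subexpression sizes:
  R → 4
  T → 5
  (R ⋈[h=e] T) → 1
  π[w]((R ⋈[h=e] T)) → 1
E2 subexpression sizes:
  T → 5
  R → 4
  (T ⋈[e=h] R) → 1
  π[w,h,d,a,v,e]((T ⋈[e=h] R)) → 1
  π[w](π[w,h,d,a,v,e]((T ⋈[e=h] R))) → 1

E1 and E2 produce the same multiset:
w
p

yes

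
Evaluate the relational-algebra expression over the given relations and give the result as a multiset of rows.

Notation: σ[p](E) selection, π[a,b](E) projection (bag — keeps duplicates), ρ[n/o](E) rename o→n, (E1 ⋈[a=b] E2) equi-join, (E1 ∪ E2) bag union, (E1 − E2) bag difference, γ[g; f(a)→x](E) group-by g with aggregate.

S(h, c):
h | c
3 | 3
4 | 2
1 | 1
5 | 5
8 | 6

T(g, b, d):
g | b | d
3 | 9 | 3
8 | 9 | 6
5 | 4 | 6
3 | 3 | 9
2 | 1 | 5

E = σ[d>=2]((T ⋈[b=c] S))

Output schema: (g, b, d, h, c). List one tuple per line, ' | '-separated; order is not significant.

Subexpression sizes:
  T → 5
  S → 5
  (T ⋈[b=c] S) → 2
  σ[d>=2]((T ⋈[b=c] S)) → 2

== RESULT ==
g | b | d | h | c
2 | 1 | 5 | 1 | 1
3 | 3 | 9 | 3 | 3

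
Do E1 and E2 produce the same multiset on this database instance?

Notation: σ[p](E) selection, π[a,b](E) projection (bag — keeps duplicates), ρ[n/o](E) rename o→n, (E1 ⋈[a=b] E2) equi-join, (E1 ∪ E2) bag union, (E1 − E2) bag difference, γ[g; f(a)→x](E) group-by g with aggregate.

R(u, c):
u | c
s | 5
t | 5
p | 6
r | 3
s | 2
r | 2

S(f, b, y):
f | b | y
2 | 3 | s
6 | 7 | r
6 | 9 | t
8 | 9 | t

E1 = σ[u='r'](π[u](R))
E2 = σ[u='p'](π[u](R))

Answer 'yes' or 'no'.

E1 row counts bottom-up:
  R → 6
  π[u](R) → 6
  σ[u='r'](π[u](R)) → 2
E2 row counts bottom-up:
  R → 6
  π[u](R) → 6
  σ[u='p'](π[u](R)) → 1

E1 result:
u
r
r
E2 result:
u
p
Witness: ('p',) appears 0× in E1 but 1× in E2.

no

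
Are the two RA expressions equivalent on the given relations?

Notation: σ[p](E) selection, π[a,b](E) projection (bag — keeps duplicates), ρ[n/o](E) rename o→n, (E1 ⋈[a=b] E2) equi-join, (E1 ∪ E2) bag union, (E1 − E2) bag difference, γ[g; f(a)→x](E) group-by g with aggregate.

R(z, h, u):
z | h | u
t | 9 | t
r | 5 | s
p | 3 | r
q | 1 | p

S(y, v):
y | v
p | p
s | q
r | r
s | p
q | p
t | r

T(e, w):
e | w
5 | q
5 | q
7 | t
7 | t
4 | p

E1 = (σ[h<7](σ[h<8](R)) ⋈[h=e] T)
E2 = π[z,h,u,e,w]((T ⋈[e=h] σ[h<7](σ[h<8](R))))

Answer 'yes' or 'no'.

E1 per-node cardinality:
  R → 4
  σ[h<8](R) → 3
  σ[h<7](σ[h<8](R)) → 3
  T → 5
  (σ[h<7](σ[h<8](R)) ⋈[h=e] T) → 2
E2 per-node cardinality:
  T → 5
  R → 4
  σ[h<8](R) → 3
  σ[h<7](σ[h<8](R)) → 3
  (T ⋈[e=h] σ[h<7](σ[h<8](R))) → 2
  π[z,h,u,e,w]((T ⋈[e=h] σ[h<7](σ[h<8](R)))) → 2

E1 and E2 produce the same multiset:
z | h | u | e | w
r | 5 | s | 5 | q
r | 5 | s | 5 | q

yes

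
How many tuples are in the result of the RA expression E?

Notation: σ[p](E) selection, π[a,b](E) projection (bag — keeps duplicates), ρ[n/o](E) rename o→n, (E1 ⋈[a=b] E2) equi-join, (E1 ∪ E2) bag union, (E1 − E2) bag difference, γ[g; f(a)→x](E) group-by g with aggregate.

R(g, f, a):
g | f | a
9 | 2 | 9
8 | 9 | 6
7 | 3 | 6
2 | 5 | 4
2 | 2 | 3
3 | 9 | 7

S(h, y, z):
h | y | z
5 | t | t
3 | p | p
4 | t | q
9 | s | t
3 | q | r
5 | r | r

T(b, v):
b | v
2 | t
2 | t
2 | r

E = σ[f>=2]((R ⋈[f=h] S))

Subexpression sizes:
  R → 6
  S → 6
  (R ⋈[f=h] S) → 6
  σ[f>=2]((R ⋈[f=h] S)) → 6

|E| = 6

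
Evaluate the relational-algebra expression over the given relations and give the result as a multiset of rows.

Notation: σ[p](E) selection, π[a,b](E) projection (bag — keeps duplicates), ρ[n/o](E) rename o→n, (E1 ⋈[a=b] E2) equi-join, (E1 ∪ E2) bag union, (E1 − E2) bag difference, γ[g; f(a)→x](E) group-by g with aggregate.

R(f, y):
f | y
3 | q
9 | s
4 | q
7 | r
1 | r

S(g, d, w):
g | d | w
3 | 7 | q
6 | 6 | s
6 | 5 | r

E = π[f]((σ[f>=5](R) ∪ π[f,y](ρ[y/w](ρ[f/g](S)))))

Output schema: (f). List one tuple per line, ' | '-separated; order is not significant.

Row counts bottom-up:
  R → 5
  σ[f>=5](R) → 2
  S → 3
  ρ[f/g](S) → 3
  ρ[y/w](ρ[f/g](S)) → 3
  π[f,y](ρ[y/w](ρ[f/g](S))) → 3
  (σ[f>=5](R) ∪ π[f,y](ρ[y/w](ρ[f/g](S)))) → 5
  π[f]((σ[f>=5](R) ∪ π[f,y](ρ[y/w](ρ[f/g](S))))) → 5

== RESULT ==
f
3
6
6
7
9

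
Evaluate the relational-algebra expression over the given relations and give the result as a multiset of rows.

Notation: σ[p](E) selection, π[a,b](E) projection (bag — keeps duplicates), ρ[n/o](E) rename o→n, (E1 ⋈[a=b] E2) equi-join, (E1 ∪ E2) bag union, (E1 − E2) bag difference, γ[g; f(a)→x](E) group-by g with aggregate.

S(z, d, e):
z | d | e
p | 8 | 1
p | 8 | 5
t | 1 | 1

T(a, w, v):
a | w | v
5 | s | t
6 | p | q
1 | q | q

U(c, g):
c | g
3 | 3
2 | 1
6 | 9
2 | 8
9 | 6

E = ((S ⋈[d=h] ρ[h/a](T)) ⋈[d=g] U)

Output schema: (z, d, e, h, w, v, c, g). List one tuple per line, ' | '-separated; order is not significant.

Stepwise |·|:
  S → 3
  T → 3
  ρ[h/a](T) → 3
  (S ⋈[d=h] ρ[h/a](T)) → 1
  U → 5
  ((S ⋈[d=h] ρ[h/a](T)) ⋈[d=g] U) → 1

== RESULT ==
z | d | e | h | w | v | c | g
t | 1 | 1 | 1 | q | q | 2 | 1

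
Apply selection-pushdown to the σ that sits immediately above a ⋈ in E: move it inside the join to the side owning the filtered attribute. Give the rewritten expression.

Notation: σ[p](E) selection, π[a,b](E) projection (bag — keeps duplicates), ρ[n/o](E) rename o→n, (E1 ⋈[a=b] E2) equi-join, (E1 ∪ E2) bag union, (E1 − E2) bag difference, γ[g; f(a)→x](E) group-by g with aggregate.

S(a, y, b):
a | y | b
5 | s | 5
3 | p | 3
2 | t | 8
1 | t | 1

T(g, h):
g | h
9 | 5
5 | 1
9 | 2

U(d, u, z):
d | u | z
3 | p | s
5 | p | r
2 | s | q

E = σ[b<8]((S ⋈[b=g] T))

σ filters on b, owned by the left side.
E' = (σ[b<8](S) ⋈[b=g] T)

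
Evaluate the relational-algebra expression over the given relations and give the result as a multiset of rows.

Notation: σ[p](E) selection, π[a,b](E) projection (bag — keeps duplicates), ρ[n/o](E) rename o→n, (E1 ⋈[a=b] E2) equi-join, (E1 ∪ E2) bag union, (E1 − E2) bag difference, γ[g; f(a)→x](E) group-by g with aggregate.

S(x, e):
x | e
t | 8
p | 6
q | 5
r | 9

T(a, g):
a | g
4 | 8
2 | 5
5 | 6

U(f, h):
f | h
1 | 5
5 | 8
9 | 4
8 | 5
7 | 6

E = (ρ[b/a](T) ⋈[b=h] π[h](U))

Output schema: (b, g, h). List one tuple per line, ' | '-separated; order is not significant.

Per-node cardinality:
  T → 3
  ρ[b/a](T) → 3
  U → 5
  π[h](U) → 5
  (ρ[b/a](T) ⋈[b=h] π[h](U)) → 3

== RESULT ==
b | g | h
4 | 8 | 4
5 | 6 | 5
5 | 6 | 5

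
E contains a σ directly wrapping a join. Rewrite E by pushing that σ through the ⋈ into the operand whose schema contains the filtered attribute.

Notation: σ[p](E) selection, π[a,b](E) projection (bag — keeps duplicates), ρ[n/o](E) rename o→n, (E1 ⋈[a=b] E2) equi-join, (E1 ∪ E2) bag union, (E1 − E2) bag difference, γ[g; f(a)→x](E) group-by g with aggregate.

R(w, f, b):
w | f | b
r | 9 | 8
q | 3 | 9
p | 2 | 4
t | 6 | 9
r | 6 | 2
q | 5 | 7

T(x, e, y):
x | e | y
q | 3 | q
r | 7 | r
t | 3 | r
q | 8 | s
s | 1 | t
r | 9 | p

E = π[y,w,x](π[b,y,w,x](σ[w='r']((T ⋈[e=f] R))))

σ filters on w, owned by the right side.
E' = π[y,w,x](π[b,y,w,x]((T ⋈[e=f] σ[w='r'](R))))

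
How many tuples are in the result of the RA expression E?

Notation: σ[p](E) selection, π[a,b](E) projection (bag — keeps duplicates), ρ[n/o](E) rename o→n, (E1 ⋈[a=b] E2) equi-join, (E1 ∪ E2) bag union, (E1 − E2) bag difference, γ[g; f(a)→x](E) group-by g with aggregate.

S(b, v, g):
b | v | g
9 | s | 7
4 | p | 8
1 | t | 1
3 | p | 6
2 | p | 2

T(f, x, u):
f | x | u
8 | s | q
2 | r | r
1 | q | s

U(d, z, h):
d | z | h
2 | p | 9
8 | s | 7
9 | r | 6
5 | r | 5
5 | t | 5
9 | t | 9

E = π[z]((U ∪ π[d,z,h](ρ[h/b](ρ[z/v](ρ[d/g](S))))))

Row counts bottom-up:
  U → 6
  S → 5
  ρ[d/g](S) → 5
  ρ[z/v](ρ[d/g](S)) → 5
  ρ[h/b](ρ[z/v](ρ[d/g](S))) → 5
  π[d,z,h](ρ[h/b](ρ[z/v](ρ[d/g](S)))) → 5
  (U ∪ π[d,z,h](ρ[h/b](ρ[z/v](ρ[d/g](S))))) → 11
  π[z]((U ∪ π[d,z,h](ρ[h/b](ρ[z/v](ρ[d/g](S)))))) → 11

|E| = 11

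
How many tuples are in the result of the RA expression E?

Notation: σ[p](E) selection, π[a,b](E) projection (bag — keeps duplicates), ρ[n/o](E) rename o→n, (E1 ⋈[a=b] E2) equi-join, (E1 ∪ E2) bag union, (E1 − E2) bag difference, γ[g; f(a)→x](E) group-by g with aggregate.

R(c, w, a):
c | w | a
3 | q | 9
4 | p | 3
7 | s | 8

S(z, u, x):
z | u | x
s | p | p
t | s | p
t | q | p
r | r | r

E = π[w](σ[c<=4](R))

Row counts bottom-up:
  R → 3
  σ[c<=4](R) → 2
  π[w](σ[c<=4](R)) → 2

|E| = 2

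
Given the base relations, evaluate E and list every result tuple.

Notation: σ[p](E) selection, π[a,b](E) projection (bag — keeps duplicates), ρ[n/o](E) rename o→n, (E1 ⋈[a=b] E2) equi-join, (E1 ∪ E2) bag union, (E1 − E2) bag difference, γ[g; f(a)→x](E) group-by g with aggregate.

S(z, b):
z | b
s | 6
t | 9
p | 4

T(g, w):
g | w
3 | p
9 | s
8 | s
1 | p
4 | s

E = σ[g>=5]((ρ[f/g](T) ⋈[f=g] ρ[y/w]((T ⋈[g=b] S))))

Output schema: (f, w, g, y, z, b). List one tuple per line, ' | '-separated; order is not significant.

Per-node cardinality:
  T → 5
  ρ[f/g](T) → 5
  T → 5
  S → 3
  (T ⋈[g=b] S) → 2
  ρ[y/w]((T ⋈[g=b] S)) → 2
  (ρ[f/g](T) ⋈[f=g] ρ[y/w]((T ⋈[g=b] S))) → 2
  σ[g>=5]((ρ[f/g](T) ⋈[f=g] ρ[y/w]((T ⋈[g=b] S)))) → 1

== RESULT ==
f | w | g | y | z | b
9 | s | 9 | s | t | 9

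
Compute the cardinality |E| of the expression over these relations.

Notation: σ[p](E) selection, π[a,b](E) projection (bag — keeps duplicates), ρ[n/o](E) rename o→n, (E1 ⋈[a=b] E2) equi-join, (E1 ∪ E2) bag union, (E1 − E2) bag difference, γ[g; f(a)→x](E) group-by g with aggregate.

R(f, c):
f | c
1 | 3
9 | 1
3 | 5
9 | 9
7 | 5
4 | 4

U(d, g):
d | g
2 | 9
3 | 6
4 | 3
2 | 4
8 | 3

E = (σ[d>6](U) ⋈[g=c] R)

Stepwise |·|:
  U → 5
  σ[d>6](U) → 1
  R → 6
  (σ[d>6](U) ⋈[g=c] R) → 1

|E| = 1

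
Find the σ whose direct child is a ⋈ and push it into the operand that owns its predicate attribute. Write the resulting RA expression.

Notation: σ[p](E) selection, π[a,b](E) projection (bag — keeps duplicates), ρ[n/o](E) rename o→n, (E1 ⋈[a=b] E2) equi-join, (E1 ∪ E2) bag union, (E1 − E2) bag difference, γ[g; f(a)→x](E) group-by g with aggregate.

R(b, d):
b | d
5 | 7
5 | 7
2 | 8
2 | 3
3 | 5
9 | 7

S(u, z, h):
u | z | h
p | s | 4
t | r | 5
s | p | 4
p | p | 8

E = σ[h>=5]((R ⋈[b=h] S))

σ filters on h, owned by the right side.
E' = (R ⋈[b=h] σ[h>=5](S))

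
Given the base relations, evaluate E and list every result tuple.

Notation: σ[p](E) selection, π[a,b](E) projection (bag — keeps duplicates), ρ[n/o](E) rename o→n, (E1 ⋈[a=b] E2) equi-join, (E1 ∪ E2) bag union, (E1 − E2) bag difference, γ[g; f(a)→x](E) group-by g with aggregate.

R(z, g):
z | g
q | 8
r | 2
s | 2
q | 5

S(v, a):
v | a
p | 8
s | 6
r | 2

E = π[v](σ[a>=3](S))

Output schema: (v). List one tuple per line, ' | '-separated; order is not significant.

Per-node cardinality:
  S → 3
  σ[a>=3](S) → 2
  π[v](σ[a>=3](S)) → 2

== RESULT ==
v
p
s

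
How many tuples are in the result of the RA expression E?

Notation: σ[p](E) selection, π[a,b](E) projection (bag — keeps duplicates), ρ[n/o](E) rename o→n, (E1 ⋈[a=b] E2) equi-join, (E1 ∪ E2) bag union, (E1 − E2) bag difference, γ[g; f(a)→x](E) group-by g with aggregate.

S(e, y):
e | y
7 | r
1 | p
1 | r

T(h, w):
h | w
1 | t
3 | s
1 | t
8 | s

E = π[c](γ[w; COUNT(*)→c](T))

Row counts bottom-up:
  T → 4
  γ[w; COUNT(*)→c](T) → 2
  π[c](γ[w; COUNT(*)→c](T)) → 2

|E| = 2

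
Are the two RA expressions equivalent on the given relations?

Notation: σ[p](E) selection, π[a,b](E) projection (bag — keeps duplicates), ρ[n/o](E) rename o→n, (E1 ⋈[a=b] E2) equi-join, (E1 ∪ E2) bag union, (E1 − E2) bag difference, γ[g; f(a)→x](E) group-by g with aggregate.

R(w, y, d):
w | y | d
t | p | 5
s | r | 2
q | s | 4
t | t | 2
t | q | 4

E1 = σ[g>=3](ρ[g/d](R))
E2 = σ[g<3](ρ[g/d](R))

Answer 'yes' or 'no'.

E1 per-node cardinality:
  R → 5
  ρ[g/d](R) → 5
  σ[g>=3](ρ[g/d](R)) → 3
E2 per-node cardinality:
  R → 5
  ρ[g/d](R) → 5
  σ[g<3](ρ[g/d](R)) → 2

E1 result:
w | y | g
q | s | 4
t | p | 5
t | q | 4
E2 result:
w | y | g
s | r | 2
t | t | 2
Witness: ('t', 'p', 5) appears 1× in E1 but 0× in E2.

no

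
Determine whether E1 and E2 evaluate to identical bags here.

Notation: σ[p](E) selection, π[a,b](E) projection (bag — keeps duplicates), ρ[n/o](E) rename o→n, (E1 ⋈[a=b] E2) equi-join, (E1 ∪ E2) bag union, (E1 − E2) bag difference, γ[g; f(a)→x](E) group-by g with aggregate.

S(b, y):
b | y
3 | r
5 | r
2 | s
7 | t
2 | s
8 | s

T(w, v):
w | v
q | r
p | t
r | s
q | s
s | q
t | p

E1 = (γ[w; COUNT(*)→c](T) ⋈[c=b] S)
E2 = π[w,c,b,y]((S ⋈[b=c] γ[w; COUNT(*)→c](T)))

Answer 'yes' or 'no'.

E1 per-node cardinality:
  T → 6
  γ[w; COUNT(*)→c](T) → 5
  S → 6
  (γ[w; COUNT(*)→c](T) ⋈[c=b] S) → 2
E2 per-node cardinality:
  S → 6
  T → 6
  γ[w; COUNT(*)→c](T) → 5
  (S ⋈[b=c] γ[w; COUNT(*)→c](T)) → 2
  π[w,c,b,y]((S ⋈[b=c] γ[w; COUNT(*)→c](T))) → 2

E1 and E2 produce the same multiset:
w | c | b | y
q | 2 | 2 | s
q | 2 | 2 | s

yes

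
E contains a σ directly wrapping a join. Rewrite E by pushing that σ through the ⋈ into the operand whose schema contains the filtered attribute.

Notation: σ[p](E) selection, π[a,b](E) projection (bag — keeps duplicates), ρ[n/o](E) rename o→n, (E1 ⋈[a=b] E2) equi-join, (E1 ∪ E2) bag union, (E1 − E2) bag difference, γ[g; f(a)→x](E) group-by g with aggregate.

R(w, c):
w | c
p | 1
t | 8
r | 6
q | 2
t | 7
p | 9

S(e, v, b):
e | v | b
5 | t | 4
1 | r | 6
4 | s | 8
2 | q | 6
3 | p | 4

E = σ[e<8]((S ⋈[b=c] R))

σ filters on e, owned by the left side.
E' = (σ[e<8](S) ⋈[b=c] R)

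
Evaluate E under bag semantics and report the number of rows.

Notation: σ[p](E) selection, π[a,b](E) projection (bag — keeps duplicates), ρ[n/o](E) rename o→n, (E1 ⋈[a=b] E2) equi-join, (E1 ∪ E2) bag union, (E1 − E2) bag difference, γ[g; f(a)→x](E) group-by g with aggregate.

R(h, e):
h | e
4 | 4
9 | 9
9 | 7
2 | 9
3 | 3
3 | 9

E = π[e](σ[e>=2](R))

Per-node cardinality:
  R → 6
  σ[e>=2](R) → 6
  π[e](σ[e>=2](R)) → 6

|E| = 6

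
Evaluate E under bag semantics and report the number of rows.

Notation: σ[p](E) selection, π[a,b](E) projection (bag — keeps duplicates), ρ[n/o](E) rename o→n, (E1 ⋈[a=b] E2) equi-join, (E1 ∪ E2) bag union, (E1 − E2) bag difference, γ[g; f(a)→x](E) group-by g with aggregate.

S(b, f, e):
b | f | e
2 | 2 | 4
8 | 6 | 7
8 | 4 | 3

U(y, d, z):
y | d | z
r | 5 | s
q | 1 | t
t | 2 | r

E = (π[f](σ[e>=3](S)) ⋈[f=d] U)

Row counts bottom-up:
  S → 3
  σ[e>=3](S) → 3
  π[f](σ[e>=3](S)) → 3
  U → 3
  (π[f](σ[e>=3](S)) ⋈[f=d] U) → 1

|E| = 1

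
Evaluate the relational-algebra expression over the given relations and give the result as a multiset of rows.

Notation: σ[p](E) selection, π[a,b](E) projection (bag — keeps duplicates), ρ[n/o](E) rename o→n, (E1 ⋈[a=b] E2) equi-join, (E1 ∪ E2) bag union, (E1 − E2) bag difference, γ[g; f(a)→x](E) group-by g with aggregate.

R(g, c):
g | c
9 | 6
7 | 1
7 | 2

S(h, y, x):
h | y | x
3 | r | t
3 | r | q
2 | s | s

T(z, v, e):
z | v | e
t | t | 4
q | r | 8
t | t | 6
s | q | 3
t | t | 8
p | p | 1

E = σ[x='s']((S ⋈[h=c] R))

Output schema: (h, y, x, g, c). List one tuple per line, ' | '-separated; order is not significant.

Subexpression sizes:
  S → 3
  R → 3
  (S ⋈[h=c] R) → 1
  σ[x='s']((S ⋈[h=c] R)) → 1

== RESULT ==
h | y | x | g | c
2 | s | s | 7 | 2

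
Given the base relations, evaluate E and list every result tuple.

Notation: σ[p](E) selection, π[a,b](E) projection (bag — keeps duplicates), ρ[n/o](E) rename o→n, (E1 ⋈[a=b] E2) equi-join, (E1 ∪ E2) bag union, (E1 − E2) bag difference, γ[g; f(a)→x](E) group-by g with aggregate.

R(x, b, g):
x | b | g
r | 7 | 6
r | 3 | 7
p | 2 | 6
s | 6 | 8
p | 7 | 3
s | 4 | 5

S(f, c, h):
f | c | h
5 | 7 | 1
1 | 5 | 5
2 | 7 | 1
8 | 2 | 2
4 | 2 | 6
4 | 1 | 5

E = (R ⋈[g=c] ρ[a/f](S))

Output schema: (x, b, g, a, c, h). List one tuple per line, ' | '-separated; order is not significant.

Per-node cardinality:
  R → 6
  S → 6
  ρ[a/f](S) → 6
  (R ⋈[g=c] ρ[a/f](S)) → 3

== RESULT ==
x | b | g | a | c | h
r | 3 | 7 | 2 | 7 | 1
r | 3 | 7 | 5 | 7 | 1
s | 4 | 5 | 1 | 5 | 5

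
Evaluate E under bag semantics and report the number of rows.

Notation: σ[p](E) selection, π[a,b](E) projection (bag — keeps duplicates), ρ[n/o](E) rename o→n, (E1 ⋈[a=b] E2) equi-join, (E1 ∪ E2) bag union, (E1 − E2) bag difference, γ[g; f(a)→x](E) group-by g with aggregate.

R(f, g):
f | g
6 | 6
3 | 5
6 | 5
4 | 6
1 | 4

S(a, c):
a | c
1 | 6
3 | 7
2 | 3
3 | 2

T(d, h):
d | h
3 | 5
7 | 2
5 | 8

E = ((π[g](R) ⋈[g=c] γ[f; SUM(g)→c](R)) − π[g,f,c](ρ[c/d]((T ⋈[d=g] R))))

Per-node cardinality:
  R → 5
  π[g](R) → 5
  R → 5
  γ[f; SUM(g)→c](R) → 4
  (π[g](R) ⋈[g=c] γ[f; SUM(g)→c](R)) → 5
  T → 3
  R → 5
  (T ⋈[d=g] R) → 2
  ρ[c/d]((T ⋈[d=g] R)) → 2
  π[g,f,c](ρ[c/d]((T ⋈[d=g] R))) → 2
  ((π[g](R) ⋈[g=c] γ[f; SUM(g)→c](R)) − π[g,f,c](ρ[c/d]((T ⋈[d=g] R)))) → 4

|E| = 4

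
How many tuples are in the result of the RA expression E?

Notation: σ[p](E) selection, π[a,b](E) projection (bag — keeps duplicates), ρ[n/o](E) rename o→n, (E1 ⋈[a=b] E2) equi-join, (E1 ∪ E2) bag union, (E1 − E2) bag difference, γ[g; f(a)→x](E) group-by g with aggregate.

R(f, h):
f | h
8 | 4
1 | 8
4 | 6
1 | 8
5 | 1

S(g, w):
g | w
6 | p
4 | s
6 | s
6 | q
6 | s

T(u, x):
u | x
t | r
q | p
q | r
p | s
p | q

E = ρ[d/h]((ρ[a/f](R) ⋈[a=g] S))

Per-node cardinality:
  R → 5
  ρ[a/f](R) → 5
  S → 5
  (ρ[a/f](R) ⋈[a=g] S) → 1
  ρ[d/h]((ρ[a/f](R) ⋈[a=g] S)) → 1

|E| = 1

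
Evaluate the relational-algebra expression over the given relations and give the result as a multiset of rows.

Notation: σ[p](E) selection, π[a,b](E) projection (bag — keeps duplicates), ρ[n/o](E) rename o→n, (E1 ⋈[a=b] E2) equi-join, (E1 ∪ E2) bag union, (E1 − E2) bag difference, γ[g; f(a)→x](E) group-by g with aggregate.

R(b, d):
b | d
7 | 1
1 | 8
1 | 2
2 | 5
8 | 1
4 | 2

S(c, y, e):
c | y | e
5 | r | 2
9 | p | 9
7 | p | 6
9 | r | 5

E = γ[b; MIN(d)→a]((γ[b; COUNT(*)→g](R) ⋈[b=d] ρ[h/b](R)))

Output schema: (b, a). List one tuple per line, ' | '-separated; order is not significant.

Per-node cardinality:
  R → 6
  γ[b; COUNT(*)→g](R) → 5
  R → 6
  ρ[h/b](R) → 6
  (γ[b; COUNT(*)→g](R) ⋈[b=d] ρ[h/b](R)) → 5
  γ[b; MIN(d)→a]((γ[b; COUNT(*)→g](R) ⋈[b=d] ρ[h/b](R))) → 3

== RESULT ==
b | a
1 | 1
2 | 2
8 | 8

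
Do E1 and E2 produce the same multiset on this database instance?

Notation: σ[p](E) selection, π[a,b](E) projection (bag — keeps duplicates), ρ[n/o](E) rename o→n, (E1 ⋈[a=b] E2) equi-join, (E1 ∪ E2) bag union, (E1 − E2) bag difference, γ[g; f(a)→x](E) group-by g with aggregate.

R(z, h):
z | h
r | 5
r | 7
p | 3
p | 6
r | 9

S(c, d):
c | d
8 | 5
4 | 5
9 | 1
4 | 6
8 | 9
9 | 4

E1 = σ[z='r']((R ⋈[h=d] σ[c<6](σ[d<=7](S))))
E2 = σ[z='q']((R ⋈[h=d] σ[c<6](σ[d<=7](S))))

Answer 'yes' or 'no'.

E1 stepwise |·|:
  R → 5
  S → 6
  σ[d<=7](S) → 5
  σ[c<6](σ[d<=7](S)) → 2
  (R ⋈[h=d] σ[c<6](σ[d<=7](S))) → 2
  σ[z='r']((R ⋈[h=d] σ[c<6](σ[d<=7](S)))) → 1
E2 stepwise |·|:
  R → 5
  S → 6
  σ[d<=7](S) → 5
  σ[c<6](σ[d<=7](S)) → 2
  (R ⋈[h=d] σ[c<6](σ[d<=7](S))) → 2
  σ[z='q']((R ⋈[h=d] σ[c<6](σ[d<=7](S)))) → 0

E1 result:
z | h | c | d
r | 5 | 4 | 5
E2 result:
z | h | c | d
(0 rows)
Witness: ('r', 5, 4, 5) appears 1× in E1 but 0× in E2.

no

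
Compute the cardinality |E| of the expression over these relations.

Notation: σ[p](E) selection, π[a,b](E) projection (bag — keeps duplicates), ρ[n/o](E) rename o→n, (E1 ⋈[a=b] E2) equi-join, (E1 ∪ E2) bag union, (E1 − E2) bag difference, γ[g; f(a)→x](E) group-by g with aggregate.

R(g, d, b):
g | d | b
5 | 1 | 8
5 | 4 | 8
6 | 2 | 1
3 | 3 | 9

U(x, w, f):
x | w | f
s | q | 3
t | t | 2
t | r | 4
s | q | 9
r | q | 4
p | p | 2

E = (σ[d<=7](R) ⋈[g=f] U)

Per-node cardinality:
  R → 4
  σ[d<=7](R) → 4
  U → 6
  (σ[d<=7](R) ⋈[g=f] U) → 1

|E| = 1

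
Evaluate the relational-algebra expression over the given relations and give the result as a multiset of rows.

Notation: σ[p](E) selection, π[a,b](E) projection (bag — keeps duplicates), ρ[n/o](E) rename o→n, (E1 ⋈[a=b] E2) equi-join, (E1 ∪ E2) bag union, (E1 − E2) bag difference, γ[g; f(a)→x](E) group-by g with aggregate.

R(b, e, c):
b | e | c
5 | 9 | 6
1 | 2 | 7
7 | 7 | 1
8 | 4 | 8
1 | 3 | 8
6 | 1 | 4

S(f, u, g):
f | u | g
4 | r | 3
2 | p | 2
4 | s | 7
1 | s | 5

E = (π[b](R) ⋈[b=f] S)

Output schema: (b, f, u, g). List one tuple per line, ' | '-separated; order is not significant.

Stepwise |·|:
  R → 6
  π[b](R) → 6
  S → 4
  (π[b](R) ⋈[b=f] S) → 2

== RESULT ==
b | f | u | g
1 | 1 | s | 5
1 | 1 | s | 5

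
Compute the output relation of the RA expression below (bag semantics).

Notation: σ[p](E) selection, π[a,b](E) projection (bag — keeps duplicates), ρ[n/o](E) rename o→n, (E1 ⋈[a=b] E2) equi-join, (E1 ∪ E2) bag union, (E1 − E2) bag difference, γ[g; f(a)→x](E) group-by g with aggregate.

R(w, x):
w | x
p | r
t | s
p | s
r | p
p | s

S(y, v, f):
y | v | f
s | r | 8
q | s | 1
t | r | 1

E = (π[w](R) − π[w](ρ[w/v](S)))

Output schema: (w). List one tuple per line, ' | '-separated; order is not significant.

Per-node cardinality:
  R → 5
  π[w](R) → 5
  S → 3
  ρ[w/v](S) → 3
  π[w](ρ[w/v](S)) → 3
  (π[w](R) − π[w](ρ[w/v](S))) → 4

== RESULT ==
w
p
p
p
t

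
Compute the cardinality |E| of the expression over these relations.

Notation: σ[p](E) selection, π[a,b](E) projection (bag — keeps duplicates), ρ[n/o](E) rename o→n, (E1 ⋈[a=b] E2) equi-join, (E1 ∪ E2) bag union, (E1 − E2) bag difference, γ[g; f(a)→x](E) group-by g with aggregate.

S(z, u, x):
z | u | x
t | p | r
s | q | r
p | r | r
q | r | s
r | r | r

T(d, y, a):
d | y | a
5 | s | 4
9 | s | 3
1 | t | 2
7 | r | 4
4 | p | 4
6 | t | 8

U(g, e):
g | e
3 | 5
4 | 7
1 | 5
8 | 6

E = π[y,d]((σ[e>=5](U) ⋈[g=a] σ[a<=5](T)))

Stepwise |·|:
  U → 4
  σ[e>=5](U) → 4
  T → 6
  σ[a<=5](T) → 5
  (σ[e>=5](U) ⋈[g=a] σ[a<=5](T)) → 4
  π[y,d]((σ[e>=5](U) ⋈[g=a] σ[a<=5](T))) → 4

|E| = 4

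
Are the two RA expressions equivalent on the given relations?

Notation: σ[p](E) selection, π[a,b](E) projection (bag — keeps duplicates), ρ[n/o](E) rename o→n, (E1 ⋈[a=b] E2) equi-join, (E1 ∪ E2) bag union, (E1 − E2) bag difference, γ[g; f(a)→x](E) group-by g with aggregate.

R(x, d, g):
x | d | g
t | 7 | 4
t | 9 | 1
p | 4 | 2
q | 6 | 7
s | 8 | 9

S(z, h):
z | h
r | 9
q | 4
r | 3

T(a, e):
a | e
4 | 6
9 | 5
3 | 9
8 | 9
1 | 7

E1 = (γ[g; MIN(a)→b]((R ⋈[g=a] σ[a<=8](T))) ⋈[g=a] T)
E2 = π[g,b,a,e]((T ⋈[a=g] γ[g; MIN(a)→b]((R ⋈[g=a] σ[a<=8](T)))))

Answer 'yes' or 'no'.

E1 stepwise |·|:
  R → 5
  T → 5
  σ[a<=8](T) → 4
  (R ⋈[g=a] σ[a<=8](T)) → 2
  γ[g; MIN(a)→b]((R ⋈[g=a] σ[a<=8](T))) → 2
  T → 5
  (γ[g; MIN(a)→b]((R ⋈[g=a] σ[a<=8](T))) ⋈[g=a] T) → 2
E2 stepwise |·|:
  T → 5
  R → 5
  T → 5
  σ[a<=8](T) → 4
  (R ⋈[g=a] σ[a<=8](T)) → 2
  γ[g; MIN(a)→b]((R ⋈[g=a] σ[a<=8](T))) → 2
  (T ⋈[a=g] γ[g; MIN(a)→b]((R ⋈[g=a] σ[a<=8](T)))) → 2
  π[g,b,a,e]((T ⋈[a=g] γ[g; MIN(a)→b]((R ⋈[g=a] σ[a<=8](T))))) → 2

E1 and E2 produce the same multiset:
g | b | a | e
1 | 1 | 1 | 7
4 | 4 | 4 | 6

yes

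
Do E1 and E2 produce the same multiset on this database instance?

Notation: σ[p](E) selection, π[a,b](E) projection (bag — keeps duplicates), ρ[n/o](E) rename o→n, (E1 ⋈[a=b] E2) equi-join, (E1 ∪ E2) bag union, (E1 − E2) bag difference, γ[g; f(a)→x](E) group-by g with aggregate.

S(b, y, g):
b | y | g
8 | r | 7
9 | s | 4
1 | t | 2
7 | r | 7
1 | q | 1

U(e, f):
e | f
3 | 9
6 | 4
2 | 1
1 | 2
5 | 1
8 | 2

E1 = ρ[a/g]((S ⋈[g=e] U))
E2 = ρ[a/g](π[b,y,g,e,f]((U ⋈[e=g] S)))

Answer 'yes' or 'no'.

E1 per-node cardinality:
  S → 5
  U → 6
  (S ⋈[g=e] U) → 2
  ρ[a/g]((S ⋈[g=e] U)) → 2
E2 per-node cardinality:
  U → 6
  S → 5
  (U ⋈[e=g] S) → 2
  π[b,y,g,e,f]((U ⋈[e=g] S)) → 2
  ρ[a/g](π[b,y,g,e,f]((U ⋈[e=g] S))) → 2

E1 and E2 produce the same multiset:
b | y | a | e | f
1 | q | 1 | 1 | 2
1 | t | 2 | 2 | 1

yes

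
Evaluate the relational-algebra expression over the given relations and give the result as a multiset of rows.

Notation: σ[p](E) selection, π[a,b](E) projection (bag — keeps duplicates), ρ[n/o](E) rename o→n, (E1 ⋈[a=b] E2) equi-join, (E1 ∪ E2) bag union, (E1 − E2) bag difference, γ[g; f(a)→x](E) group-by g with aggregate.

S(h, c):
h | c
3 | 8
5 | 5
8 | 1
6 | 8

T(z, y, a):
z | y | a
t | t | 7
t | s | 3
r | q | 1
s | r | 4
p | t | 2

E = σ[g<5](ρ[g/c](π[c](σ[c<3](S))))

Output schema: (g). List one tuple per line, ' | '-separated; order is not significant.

Subexpression sizes:
  S → 4
  σ[c<3](S) → 1
  π[c](σ[c<3](S)) → 1
  ρ[g/c](π[c](σ[c<3](S))) → 1
  σ[g<5](ρ[g/c](π[c](σ[c<3](S)))) → 1

== RESULT ==
g
1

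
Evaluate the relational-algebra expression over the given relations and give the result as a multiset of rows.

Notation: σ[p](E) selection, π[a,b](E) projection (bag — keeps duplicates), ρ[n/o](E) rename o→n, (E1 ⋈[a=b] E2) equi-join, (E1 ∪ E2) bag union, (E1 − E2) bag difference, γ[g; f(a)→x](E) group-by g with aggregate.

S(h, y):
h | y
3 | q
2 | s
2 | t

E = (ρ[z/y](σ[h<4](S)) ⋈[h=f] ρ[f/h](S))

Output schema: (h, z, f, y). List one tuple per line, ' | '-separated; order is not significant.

Subexpression sizes:
  S → 3
  σ[h<4](S) → 3
  ρ[z/y](σ[h<4](S)) → 3
  S → 3
  ρ[f/h](S) → 3
  (ρ[z/y](σ[h<4](S)) ⋈[h=f] ρ[f/h](S)) → 5

== RESULT ==
h | z | f | y
2 | s | 2 | s
2 | s | 2 | t
2 | t | 2 | s
2 | t | 2 | t
3 | q | 3 | q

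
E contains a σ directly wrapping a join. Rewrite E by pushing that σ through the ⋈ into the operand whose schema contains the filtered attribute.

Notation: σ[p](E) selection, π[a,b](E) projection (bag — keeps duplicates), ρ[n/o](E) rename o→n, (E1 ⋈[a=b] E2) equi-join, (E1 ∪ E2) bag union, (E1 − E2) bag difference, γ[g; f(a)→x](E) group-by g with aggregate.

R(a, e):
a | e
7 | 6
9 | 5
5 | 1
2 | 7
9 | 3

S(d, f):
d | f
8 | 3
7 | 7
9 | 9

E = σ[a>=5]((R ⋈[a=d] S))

σ filters on a, owned by the left side.
E' = (σ[a>=5](R) ⋈[a=d] S)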